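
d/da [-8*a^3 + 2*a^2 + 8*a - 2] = -24*a^2 + 4*a + 8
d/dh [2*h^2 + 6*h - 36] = 4*h + 6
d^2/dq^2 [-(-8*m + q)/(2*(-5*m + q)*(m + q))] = ((-8*m + q)*(m + q)^2 + (-8*m + q)*(5*m - q)^2 + (m + q)^2*(5*m - q) - (m + q)*(5*m - q)^2 + (m + q)*(5*m - q)*(8*m - q))/((m + q)^3*(5*m - q)^3)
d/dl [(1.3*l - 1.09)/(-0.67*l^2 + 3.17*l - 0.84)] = (0.871*l^2 - 1.4606*l + 2.3633)/(0.4489*l^4 - 4.2478*l^3 + 11.1745*l^2 - 5.3256*l + 0.7056)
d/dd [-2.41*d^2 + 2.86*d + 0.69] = 2.86 - 4.82*d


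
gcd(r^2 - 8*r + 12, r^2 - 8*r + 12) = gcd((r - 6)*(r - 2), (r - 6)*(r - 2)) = r^2 - 8*r + 12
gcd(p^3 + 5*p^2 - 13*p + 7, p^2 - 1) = p - 1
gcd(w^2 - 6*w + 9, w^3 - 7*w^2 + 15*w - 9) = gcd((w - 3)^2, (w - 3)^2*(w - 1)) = w^2 - 6*w + 9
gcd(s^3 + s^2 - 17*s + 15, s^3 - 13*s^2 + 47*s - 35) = s - 1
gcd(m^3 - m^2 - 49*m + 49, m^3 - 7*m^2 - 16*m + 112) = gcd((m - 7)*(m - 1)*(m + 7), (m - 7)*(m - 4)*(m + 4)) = m - 7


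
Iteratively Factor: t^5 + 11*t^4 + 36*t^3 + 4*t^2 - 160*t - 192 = (t + 2)*(t^4 + 9*t^3 + 18*t^2 - 32*t - 96) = (t + 2)*(t + 3)*(t^3 + 6*t^2 - 32) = (t + 2)*(t + 3)*(t + 4)*(t^2 + 2*t - 8) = (t - 2)*(t + 2)*(t + 3)*(t + 4)*(t + 4)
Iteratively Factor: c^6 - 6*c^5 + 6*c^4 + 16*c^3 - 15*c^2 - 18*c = (c - 3)*(c^5 - 3*c^4 - 3*c^3 + 7*c^2 + 6*c) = (c - 3)^2*(c^4 - 3*c^2 - 2*c) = c*(c - 3)^2*(c^3 - 3*c - 2) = c*(c - 3)^2*(c + 1)*(c^2 - c - 2) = c*(c - 3)^2*(c - 2)*(c + 1)*(c + 1)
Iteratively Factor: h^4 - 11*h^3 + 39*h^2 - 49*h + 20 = (h - 5)*(h^3 - 6*h^2 + 9*h - 4) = (h - 5)*(h - 1)*(h^2 - 5*h + 4) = (h - 5)*(h - 4)*(h - 1)*(h - 1)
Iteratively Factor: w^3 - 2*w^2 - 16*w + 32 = (w + 4)*(w^2 - 6*w + 8) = (w - 2)*(w + 4)*(w - 4)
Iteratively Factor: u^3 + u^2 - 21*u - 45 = (u + 3)*(u^2 - 2*u - 15) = (u + 3)^2*(u - 5)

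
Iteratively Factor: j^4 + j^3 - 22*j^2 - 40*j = (j + 2)*(j^3 - j^2 - 20*j) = (j - 5)*(j + 2)*(j^2 + 4*j) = j*(j - 5)*(j + 2)*(j + 4)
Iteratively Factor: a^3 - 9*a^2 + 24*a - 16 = (a - 4)*(a^2 - 5*a + 4) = (a - 4)^2*(a - 1)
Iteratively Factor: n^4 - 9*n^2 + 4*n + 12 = (n + 3)*(n^3 - 3*n^2 + 4) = (n + 1)*(n + 3)*(n^2 - 4*n + 4) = (n - 2)*(n + 1)*(n + 3)*(n - 2)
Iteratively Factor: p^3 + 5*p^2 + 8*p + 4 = (p + 2)*(p^2 + 3*p + 2) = (p + 1)*(p + 2)*(p + 2)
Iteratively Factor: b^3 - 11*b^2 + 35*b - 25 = (b - 5)*(b^2 - 6*b + 5) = (b - 5)*(b - 1)*(b - 5)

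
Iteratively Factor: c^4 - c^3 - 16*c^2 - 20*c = (c + 2)*(c^3 - 3*c^2 - 10*c) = (c - 5)*(c + 2)*(c^2 + 2*c) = c*(c - 5)*(c + 2)*(c + 2)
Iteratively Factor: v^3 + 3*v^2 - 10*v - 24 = (v + 4)*(v^2 - v - 6) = (v - 3)*(v + 4)*(v + 2)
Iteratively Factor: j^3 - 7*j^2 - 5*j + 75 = (j - 5)*(j^2 - 2*j - 15) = (j - 5)*(j + 3)*(j - 5)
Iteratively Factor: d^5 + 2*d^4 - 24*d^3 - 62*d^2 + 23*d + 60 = (d - 5)*(d^4 + 7*d^3 + 11*d^2 - 7*d - 12) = (d - 5)*(d + 1)*(d^3 + 6*d^2 + 5*d - 12) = (d - 5)*(d - 1)*(d + 1)*(d^2 + 7*d + 12) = (d - 5)*(d - 1)*(d + 1)*(d + 3)*(d + 4)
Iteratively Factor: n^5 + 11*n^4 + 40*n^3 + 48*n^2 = (n)*(n^4 + 11*n^3 + 40*n^2 + 48*n) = n*(n + 3)*(n^3 + 8*n^2 + 16*n) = n*(n + 3)*(n + 4)*(n^2 + 4*n) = n^2*(n + 3)*(n + 4)*(n + 4)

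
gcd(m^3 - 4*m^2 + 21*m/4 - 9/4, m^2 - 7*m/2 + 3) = m - 3/2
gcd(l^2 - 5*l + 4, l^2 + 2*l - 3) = l - 1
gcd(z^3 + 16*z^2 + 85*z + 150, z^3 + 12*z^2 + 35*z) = z + 5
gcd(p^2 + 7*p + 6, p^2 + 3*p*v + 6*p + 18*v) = p + 6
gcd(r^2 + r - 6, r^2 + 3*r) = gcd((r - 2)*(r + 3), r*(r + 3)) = r + 3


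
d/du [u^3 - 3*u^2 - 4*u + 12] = 3*u^2 - 6*u - 4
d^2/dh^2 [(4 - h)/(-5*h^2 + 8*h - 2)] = 2*((28 - 15*h)*(5*h^2 - 8*h + 2) + 4*(h - 4)*(5*h - 4)^2)/(5*h^2 - 8*h + 2)^3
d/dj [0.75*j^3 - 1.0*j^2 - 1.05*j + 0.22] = 2.25*j^2 - 2.0*j - 1.05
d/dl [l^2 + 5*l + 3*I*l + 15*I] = 2*l + 5 + 3*I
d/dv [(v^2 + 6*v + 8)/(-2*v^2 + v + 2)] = (13*v^2 + 36*v + 4)/(4*v^4 - 4*v^3 - 7*v^2 + 4*v + 4)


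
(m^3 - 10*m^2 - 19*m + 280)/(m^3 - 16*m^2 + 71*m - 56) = (m + 5)/(m - 1)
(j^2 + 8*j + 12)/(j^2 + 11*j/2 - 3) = 2*(j + 2)/(2*j - 1)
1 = 1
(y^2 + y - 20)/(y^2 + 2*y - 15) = (y - 4)/(y - 3)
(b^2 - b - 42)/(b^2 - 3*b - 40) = (-b^2 + b + 42)/(-b^2 + 3*b + 40)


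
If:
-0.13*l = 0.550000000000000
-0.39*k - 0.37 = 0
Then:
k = -0.95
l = -4.23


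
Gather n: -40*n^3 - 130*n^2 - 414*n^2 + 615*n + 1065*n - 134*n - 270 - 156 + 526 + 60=-40*n^3 - 544*n^2 + 1546*n + 160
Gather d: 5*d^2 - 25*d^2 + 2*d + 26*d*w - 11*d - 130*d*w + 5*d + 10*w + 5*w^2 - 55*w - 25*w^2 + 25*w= -20*d^2 + d*(-104*w - 4) - 20*w^2 - 20*w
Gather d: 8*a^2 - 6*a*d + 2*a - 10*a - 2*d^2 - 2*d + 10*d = 8*a^2 - 8*a - 2*d^2 + d*(8 - 6*a)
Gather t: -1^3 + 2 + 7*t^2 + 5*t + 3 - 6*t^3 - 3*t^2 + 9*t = -6*t^3 + 4*t^2 + 14*t + 4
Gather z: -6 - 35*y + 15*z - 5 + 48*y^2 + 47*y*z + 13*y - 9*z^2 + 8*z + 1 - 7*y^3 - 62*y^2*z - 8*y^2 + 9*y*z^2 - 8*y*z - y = -7*y^3 + 40*y^2 - 23*y + z^2*(9*y - 9) + z*(-62*y^2 + 39*y + 23) - 10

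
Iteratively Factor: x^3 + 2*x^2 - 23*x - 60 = (x + 3)*(x^2 - x - 20) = (x + 3)*(x + 4)*(x - 5)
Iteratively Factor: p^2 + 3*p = (p)*(p + 3)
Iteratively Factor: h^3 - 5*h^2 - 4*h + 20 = (h + 2)*(h^2 - 7*h + 10) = (h - 2)*(h + 2)*(h - 5)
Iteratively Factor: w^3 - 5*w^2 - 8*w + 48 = (w - 4)*(w^2 - w - 12) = (w - 4)^2*(w + 3)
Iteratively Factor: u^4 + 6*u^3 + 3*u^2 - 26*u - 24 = (u + 1)*(u^3 + 5*u^2 - 2*u - 24) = (u + 1)*(u + 4)*(u^2 + u - 6) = (u - 2)*(u + 1)*(u + 4)*(u + 3)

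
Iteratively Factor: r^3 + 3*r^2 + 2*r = (r + 2)*(r^2 + r) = r*(r + 2)*(r + 1)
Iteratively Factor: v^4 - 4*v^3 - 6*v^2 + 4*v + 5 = (v - 5)*(v^3 + v^2 - v - 1) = (v - 5)*(v - 1)*(v^2 + 2*v + 1) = (v - 5)*(v - 1)*(v + 1)*(v + 1)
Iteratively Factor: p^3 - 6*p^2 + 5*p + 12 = (p - 3)*(p^2 - 3*p - 4) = (p - 4)*(p - 3)*(p + 1)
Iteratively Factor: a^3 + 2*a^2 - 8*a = (a - 2)*(a^2 + 4*a) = a*(a - 2)*(a + 4)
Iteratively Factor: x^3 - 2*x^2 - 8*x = (x - 4)*(x^2 + 2*x) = x*(x - 4)*(x + 2)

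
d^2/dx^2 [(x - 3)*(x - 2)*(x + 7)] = 6*x + 4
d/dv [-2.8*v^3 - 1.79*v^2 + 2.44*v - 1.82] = -8.4*v^2 - 3.58*v + 2.44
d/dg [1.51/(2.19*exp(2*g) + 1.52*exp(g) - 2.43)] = (-6.6138*exp(g) - 2.2952)*exp(g)/(2.19*exp(2*g) + 1.52*exp(g) - 2.43)^2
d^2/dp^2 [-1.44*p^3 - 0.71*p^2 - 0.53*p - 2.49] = -8.64*p - 1.42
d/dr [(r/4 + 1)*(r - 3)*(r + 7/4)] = 3*r^2/4 + 11*r/8 - 41/16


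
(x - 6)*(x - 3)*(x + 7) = x^3 - 2*x^2 - 45*x + 126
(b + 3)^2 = b^2 + 6*b + 9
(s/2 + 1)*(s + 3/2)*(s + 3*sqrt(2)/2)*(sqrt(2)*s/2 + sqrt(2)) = sqrt(2)*s^4/4 + 3*s^3/4 + 11*sqrt(2)*s^3/8 + 5*sqrt(2)*s^2/2 + 33*s^2/8 + 3*sqrt(2)*s/2 + 15*s/2 + 9/2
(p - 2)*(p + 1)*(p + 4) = p^3 + 3*p^2 - 6*p - 8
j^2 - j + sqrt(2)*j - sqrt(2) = (j - 1)*(j + sqrt(2))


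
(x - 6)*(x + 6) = x^2 - 36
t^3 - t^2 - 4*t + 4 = (t - 2)*(t - 1)*(t + 2)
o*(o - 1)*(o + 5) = o^3 + 4*o^2 - 5*o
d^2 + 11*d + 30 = (d + 5)*(d + 6)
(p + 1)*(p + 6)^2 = p^3 + 13*p^2 + 48*p + 36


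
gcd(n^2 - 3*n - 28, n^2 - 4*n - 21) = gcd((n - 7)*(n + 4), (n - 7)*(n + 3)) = n - 7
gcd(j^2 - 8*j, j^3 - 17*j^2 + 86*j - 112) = j - 8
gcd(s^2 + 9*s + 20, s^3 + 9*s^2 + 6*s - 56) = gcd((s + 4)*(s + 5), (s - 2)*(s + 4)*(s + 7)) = s + 4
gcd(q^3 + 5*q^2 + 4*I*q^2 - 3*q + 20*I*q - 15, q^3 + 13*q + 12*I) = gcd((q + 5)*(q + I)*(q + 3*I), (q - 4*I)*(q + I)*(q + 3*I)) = q^2 + 4*I*q - 3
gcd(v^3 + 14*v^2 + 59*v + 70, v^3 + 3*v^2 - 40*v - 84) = v^2 + 9*v + 14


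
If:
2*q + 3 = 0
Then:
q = -3/2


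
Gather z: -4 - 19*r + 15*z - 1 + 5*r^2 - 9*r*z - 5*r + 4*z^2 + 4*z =5*r^2 - 24*r + 4*z^2 + z*(19 - 9*r) - 5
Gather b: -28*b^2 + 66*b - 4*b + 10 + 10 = -28*b^2 + 62*b + 20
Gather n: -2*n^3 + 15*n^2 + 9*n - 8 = -2*n^3 + 15*n^2 + 9*n - 8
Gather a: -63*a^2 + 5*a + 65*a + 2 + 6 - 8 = -63*a^2 + 70*a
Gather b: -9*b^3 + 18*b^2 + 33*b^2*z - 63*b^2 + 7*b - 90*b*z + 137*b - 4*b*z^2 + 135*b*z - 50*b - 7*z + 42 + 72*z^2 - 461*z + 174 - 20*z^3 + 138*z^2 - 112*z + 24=-9*b^3 + b^2*(33*z - 45) + b*(-4*z^2 + 45*z + 94) - 20*z^3 + 210*z^2 - 580*z + 240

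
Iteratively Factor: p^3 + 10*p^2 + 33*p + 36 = (p + 3)*(p^2 + 7*p + 12) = (p + 3)*(p + 4)*(p + 3)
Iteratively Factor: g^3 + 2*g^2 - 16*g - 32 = (g - 4)*(g^2 + 6*g + 8) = (g - 4)*(g + 2)*(g + 4)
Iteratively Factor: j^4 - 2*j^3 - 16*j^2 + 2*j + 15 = (j + 1)*(j^3 - 3*j^2 - 13*j + 15) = (j - 1)*(j + 1)*(j^2 - 2*j - 15) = (j - 1)*(j + 1)*(j + 3)*(j - 5)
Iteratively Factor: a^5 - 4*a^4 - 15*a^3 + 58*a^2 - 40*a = (a - 1)*(a^4 - 3*a^3 - 18*a^2 + 40*a) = a*(a - 1)*(a^3 - 3*a^2 - 18*a + 40) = a*(a - 5)*(a - 1)*(a^2 + 2*a - 8) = a*(a - 5)*(a - 1)*(a + 4)*(a - 2)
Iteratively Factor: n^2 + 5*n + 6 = (n + 3)*(n + 2)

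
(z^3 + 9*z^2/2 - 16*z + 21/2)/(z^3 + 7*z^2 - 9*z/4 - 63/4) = 2*(z - 1)/(2*z + 3)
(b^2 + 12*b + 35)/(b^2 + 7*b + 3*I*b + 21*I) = (b + 5)/(b + 3*I)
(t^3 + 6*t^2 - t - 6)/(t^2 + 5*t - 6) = t + 1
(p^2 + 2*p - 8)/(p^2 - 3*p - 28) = (p - 2)/(p - 7)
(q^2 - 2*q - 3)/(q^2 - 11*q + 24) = (q + 1)/(q - 8)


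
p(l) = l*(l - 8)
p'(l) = 2*l - 8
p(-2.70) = 28.89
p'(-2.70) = -13.40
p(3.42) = -15.66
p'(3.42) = -1.16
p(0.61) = -4.51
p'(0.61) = -6.78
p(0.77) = -5.57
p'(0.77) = -6.46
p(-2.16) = 21.95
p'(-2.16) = -12.32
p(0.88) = -6.27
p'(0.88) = -6.24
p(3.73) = -15.93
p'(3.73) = -0.54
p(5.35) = -14.18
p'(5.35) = 2.70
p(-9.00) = 153.00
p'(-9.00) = -26.00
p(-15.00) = 345.00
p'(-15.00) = -38.00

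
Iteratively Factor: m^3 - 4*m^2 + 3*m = (m - 3)*(m^2 - m) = m*(m - 3)*(m - 1)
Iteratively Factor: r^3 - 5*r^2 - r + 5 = (r - 1)*(r^2 - 4*r - 5) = (r - 1)*(r + 1)*(r - 5)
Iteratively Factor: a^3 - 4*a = (a - 2)*(a^2 + 2*a) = a*(a - 2)*(a + 2)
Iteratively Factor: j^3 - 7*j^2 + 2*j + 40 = (j + 2)*(j^2 - 9*j + 20) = (j - 4)*(j + 2)*(j - 5)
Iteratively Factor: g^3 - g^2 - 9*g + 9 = (g - 3)*(g^2 + 2*g - 3) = (g - 3)*(g + 3)*(g - 1)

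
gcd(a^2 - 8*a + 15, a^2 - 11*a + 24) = a - 3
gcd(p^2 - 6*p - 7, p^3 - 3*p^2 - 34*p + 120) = 1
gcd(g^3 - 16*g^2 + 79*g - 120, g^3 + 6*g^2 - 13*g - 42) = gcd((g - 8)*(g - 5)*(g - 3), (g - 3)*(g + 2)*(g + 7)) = g - 3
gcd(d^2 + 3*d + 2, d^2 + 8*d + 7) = d + 1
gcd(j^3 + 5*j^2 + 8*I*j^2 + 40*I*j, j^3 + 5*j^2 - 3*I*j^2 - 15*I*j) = j^2 + 5*j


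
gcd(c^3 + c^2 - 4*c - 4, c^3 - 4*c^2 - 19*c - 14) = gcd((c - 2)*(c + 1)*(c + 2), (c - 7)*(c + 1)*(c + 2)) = c^2 + 3*c + 2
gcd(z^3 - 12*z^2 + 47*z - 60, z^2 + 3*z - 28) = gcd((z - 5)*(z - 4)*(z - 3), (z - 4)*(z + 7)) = z - 4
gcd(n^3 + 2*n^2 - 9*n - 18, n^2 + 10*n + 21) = n + 3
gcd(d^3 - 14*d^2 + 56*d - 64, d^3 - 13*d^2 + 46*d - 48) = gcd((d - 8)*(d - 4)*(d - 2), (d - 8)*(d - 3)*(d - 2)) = d^2 - 10*d + 16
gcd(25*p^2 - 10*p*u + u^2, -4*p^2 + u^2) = 1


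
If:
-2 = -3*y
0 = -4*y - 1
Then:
No Solution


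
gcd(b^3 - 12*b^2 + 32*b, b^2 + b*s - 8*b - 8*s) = b - 8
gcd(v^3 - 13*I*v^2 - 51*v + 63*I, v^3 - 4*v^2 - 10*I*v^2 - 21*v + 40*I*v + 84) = v^2 - 10*I*v - 21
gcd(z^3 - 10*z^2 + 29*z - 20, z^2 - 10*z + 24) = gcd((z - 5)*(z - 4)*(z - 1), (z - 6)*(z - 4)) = z - 4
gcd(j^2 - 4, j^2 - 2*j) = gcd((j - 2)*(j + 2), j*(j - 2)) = j - 2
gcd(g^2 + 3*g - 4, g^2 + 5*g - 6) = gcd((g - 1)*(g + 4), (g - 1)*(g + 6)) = g - 1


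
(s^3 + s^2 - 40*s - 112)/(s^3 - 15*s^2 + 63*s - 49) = (s^2 + 8*s + 16)/(s^2 - 8*s + 7)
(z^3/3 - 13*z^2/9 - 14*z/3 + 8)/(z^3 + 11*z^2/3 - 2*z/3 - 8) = (z - 6)/(3*(z + 2))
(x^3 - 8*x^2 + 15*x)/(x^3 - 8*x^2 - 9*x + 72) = x*(x - 5)/(x^2 - 5*x - 24)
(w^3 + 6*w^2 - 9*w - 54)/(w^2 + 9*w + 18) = w - 3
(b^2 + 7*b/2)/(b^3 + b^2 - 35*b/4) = 2/(2*b - 5)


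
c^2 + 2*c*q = c*(c + 2*q)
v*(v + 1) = v^2 + v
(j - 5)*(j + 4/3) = j^2 - 11*j/3 - 20/3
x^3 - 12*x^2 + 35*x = x*(x - 7)*(x - 5)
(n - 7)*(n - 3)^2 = n^3 - 13*n^2 + 51*n - 63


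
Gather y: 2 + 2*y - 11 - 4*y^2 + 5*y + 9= -4*y^2 + 7*y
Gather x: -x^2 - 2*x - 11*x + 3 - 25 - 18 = -x^2 - 13*x - 40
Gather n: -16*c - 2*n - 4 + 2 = -16*c - 2*n - 2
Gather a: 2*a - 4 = 2*a - 4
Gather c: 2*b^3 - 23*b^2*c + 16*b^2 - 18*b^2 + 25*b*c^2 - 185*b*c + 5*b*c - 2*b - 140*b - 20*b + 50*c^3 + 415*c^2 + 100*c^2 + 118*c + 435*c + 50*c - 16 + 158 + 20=2*b^3 - 2*b^2 - 162*b + 50*c^3 + c^2*(25*b + 515) + c*(-23*b^2 - 180*b + 603) + 162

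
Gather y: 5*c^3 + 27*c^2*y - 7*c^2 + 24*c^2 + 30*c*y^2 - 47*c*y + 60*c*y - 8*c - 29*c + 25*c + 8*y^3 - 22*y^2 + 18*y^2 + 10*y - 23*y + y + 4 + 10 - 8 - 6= 5*c^3 + 17*c^2 - 12*c + 8*y^3 + y^2*(30*c - 4) + y*(27*c^2 + 13*c - 12)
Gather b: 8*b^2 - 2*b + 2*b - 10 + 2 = 8*b^2 - 8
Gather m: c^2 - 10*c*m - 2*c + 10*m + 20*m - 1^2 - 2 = c^2 - 2*c + m*(30 - 10*c) - 3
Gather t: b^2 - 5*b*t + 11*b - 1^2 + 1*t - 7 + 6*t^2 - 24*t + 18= b^2 + 11*b + 6*t^2 + t*(-5*b - 23) + 10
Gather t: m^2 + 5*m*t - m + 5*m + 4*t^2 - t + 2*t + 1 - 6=m^2 + 4*m + 4*t^2 + t*(5*m + 1) - 5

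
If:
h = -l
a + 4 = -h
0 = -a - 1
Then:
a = -1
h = -3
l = 3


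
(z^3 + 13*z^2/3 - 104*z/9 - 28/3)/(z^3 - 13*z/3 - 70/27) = 3*(z + 6)/(3*z + 5)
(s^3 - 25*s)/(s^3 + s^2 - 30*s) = (s + 5)/(s + 6)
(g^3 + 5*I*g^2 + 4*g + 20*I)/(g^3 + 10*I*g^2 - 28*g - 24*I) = (g^2 + 3*I*g + 10)/(g^2 + 8*I*g - 12)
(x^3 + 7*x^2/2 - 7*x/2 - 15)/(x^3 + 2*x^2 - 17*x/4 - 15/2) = 2*(x + 3)/(2*x + 3)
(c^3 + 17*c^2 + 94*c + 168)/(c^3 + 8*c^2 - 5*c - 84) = (c + 6)/(c - 3)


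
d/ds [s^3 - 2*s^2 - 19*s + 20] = 3*s^2 - 4*s - 19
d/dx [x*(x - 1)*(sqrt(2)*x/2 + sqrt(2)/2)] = sqrt(2)*(3*x^2 - 1)/2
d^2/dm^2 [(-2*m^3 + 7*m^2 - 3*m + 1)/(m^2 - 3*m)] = 6*(m^2 - 3*m + 3)/(m^3*(m^3 - 9*m^2 + 27*m - 27))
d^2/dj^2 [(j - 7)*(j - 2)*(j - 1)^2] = 12*j^2 - 66*j + 66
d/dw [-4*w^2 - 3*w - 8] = -8*w - 3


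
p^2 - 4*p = p*(p - 4)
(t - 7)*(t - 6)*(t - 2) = t^3 - 15*t^2 + 68*t - 84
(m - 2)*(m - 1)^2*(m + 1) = m^4 - 3*m^3 + m^2 + 3*m - 2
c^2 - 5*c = c*(c - 5)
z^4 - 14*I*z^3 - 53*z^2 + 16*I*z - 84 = (z - 7*I)*(z - 6*I)*(z - 2*I)*(z + I)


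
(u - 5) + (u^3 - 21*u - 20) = u^3 - 20*u - 25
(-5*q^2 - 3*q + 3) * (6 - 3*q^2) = 15*q^4 + 9*q^3 - 39*q^2 - 18*q + 18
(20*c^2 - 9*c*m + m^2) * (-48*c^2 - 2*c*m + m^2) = -960*c^4 + 392*c^3*m - 10*c^2*m^2 - 11*c*m^3 + m^4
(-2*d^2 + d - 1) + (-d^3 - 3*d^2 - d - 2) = -d^3 - 5*d^2 - 3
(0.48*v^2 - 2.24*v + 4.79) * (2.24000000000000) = 1.0752*v^2 - 5.0176*v + 10.7296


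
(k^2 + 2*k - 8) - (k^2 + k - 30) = k + 22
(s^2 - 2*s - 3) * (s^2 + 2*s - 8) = s^4 - 15*s^2 + 10*s + 24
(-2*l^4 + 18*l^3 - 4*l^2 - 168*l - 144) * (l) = -2*l^5 + 18*l^4 - 4*l^3 - 168*l^2 - 144*l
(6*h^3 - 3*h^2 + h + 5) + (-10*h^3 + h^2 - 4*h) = -4*h^3 - 2*h^2 - 3*h + 5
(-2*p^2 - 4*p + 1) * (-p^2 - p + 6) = 2*p^4 + 6*p^3 - 9*p^2 - 25*p + 6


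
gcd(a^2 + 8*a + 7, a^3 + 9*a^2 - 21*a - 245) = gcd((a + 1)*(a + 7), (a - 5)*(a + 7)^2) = a + 7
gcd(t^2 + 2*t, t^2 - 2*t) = t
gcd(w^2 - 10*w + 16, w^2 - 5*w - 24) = w - 8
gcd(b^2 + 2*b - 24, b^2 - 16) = b - 4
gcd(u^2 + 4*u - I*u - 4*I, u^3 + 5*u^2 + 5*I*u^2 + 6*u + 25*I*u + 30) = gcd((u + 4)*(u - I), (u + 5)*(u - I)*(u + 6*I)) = u - I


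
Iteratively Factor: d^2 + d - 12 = (d - 3)*(d + 4)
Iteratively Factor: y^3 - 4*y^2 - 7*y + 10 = (y - 5)*(y^2 + y - 2) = (y - 5)*(y + 2)*(y - 1)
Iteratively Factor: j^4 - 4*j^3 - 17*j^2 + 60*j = (j - 5)*(j^3 + j^2 - 12*j) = (j - 5)*(j - 3)*(j^2 + 4*j) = (j - 5)*(j - 3)*(j + 4)*(j)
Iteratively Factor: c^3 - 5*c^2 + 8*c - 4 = (c - 2)*(c^2 - 3*c + 2) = (c - 2)^2*(c - 1)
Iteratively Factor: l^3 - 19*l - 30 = (l + 2)*(l^2 - 2*l - 15) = (l + 2)*(l + 3)*(l - 5)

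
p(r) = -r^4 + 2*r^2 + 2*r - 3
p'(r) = -4*r^3 + 4*r + 2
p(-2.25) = -23.00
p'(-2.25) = 38.56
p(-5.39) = -799.70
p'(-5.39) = 606.80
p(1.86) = -4.33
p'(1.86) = -16.30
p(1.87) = -4.49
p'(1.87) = -16.68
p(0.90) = -0.24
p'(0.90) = 2.68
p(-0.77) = -3.71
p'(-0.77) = 0.75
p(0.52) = -1.49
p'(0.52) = 3.52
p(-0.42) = -3.52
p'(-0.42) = 0.62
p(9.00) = -6384.00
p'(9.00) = -2878.00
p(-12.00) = -20475.00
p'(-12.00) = 6866.00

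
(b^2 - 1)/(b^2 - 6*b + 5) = (b + 1)/(b - 5)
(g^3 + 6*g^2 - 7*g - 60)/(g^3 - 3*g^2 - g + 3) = (g^2 + 9*g + 20)/(g^2 - 1)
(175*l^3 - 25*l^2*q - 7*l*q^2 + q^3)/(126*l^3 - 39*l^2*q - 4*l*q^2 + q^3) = (-25*l^2 + q^2)/(-18*l^2 + 3*l*q + q^2)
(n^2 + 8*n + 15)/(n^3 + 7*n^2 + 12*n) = (n + 5)/(n*(n + 4))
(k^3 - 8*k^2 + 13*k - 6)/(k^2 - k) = k - 7 + 6/k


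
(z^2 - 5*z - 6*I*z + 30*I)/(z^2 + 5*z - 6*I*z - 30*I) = (z - 5)/(z + 5)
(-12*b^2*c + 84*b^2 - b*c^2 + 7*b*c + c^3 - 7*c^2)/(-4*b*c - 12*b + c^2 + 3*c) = (3*b*c - 21*b + c^2 - 7*c)/(c + 3)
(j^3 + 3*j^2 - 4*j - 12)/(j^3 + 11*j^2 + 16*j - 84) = (j^2 + 5*j + 6)/(j^2 + 13*j + 42)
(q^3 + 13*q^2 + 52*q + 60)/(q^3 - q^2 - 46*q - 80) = (q + 6)/(q - 8)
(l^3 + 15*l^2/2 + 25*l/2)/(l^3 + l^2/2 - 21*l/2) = (2*l^2 + 15*l + 25)/(2*l^2 + l - 21)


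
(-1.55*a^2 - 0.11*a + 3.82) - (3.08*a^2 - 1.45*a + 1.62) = -4.63*a^2 + 1.34*a + 2.2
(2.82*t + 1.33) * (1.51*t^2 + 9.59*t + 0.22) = 4.2582*t^3 + 29.0521*t^2 + 13.3751*t + 0.2926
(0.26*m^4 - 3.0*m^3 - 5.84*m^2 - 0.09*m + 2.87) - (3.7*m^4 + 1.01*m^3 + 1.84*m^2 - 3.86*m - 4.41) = -3.44*m^4 - 4.01*m^3 - 7.68*m^2 + 3.77*m + 7.28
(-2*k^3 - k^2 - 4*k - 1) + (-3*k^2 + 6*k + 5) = -2*k^3 - 4*k^2 + 2*k + 4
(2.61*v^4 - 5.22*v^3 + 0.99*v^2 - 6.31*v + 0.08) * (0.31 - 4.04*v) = -10.5444*v^5 + 21.8979*v^4 - 5.6178*v^3 + 25.7993*v^2 - 2.2793*v + 0.0248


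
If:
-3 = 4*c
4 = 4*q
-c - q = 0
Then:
No Solution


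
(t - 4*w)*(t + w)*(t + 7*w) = t^3 + 4*t^2*w - 25*t*w^2 - 28*w^3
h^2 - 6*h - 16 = (h - 8)*(h + 2)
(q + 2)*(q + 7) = q^2 + 9*q + 14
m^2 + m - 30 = (m - 5)*(m + 6)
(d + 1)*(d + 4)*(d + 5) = d^3 + 10*d^2 + 29*d + 20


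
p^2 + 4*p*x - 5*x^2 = (p - x)*(p + 5*x)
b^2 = b^2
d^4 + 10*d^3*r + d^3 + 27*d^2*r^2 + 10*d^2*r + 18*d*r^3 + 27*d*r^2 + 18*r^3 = (d + 1)*(d + r)*(d + 3*r)*(d + 6*r)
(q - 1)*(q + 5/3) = q^2 + 2*q/3 - 5/3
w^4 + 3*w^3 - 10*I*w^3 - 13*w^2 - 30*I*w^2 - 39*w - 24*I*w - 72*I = (w + 3)*(w - 8*I)*(w - 3*I)*(w + I)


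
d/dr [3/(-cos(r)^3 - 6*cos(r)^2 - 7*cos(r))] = 3*(3*sin(r)^2 - 12*cos(r) - 10)*sin(r)/((cos(r)^2 + 6*cos(r) + 7)^2*cos(r)^2)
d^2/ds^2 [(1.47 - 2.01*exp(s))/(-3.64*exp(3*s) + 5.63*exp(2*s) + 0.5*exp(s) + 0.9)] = (106.526784*exp(6*s) - 298.866204*exp(5*s) + 409.718613*exp(4*s) - 101.083242*exp(3*s) - 116.86365*exp(2*s) + 28.52196*exp(s) + 2.2896)*exp(s)/(48.228544*exp(9*s) - 223.785744*exp(8*s) + 326.255748*exp(7*s) - 152.747867*exp(6*s) + 65.84793*exp(5*s) - 79.97613*exp(4*s) - 6.4808*exp(3*s) - 14.3559*exp(2*s) - 1.215*exp(s) - 0.729)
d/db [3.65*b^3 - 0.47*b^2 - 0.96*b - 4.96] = 10.95*b^2 - 0.94*b - 0.96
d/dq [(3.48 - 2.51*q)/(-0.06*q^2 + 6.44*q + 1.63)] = (-0.1506*q^2 + 0.4176*q - 26.5025)/(0.0036*q^4 - 0.7728*q^3 + 41.278*q^2 + 20.9944*q + 2.6569)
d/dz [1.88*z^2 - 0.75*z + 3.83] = 3.76*z - 0.75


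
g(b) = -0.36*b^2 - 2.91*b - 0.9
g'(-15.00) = 7.89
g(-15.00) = -38.25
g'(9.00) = -9.39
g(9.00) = -56.25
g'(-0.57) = -2.50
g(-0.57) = 0.64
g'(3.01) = -5.08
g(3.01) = -12.92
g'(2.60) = -4.78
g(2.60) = -10.90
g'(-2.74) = -0.94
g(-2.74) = 4.37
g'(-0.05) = -2.87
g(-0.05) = -0.76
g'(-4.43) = 0.28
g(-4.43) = 4.93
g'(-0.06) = -2.87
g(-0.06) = -0.73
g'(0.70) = -3.41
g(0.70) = -3.11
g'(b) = -0.72*b - 2.91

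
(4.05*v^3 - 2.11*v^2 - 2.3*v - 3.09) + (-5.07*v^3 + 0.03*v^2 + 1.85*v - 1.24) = -1.02*v^3 - 2.08*v^2 - 0.45*v - 4.33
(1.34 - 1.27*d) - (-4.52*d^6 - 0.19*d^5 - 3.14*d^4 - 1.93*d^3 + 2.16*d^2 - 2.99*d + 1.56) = 4.52*d^6 + 0.19*d^5 + 3.14*d^4 + 1.93*d^3 - 2.16*d^2 + 1.72*d - 0.22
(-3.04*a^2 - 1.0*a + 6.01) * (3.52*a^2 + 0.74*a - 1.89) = -10.7008*a^4 - 5.7696*a^3 + 26.1608*a^2 + 6.3374*a - 11.3589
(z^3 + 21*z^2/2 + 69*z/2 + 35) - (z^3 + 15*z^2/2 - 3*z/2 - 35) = 3*z^2 + 36*z + 70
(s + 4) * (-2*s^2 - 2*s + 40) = -2*s^3 - 10*s^2 + 32*s + 160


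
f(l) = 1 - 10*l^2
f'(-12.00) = 240.00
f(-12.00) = -1439.00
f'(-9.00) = 180.00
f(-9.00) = -809.00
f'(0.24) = -4.80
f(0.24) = 0.42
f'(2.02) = -40.40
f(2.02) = -39.80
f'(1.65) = -33.00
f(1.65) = -26.22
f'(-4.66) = 93.20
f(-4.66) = -216.16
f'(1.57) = -31.40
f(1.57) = -23.65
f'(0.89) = -17.80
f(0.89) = -6.92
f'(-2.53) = 50.60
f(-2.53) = -63.01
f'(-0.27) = 5.40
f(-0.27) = 0.27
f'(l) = -20*l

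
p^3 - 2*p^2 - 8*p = p*(p - 4)*(p + 2)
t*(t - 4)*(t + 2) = t^3 - 2*t^2 - 8*t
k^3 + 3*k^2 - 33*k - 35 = (k - 5)*(k + 1)*(k + 7)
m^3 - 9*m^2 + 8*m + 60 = (m - 6)*(m - 5)*(m + 2)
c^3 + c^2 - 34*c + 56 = (c - 4)*(c - 2)*(c + 7)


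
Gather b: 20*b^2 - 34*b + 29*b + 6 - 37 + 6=20*b^2 - 5*b - 25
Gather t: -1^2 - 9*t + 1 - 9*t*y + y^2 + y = t*(-9*y - 9) + y^2 + y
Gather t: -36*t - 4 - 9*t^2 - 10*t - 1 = -9*t^2 - 46*t - 5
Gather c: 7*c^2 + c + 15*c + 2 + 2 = 7*c^2 + 16*c + 4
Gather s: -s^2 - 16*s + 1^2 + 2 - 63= -s^2 - 16*s - 60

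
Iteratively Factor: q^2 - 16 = (q + 4)*(q - 4)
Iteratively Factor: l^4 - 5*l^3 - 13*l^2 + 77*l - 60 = (l - 5)*(l^3 - 13*l + 12) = (l - 5)*(l + 4)*(l^2 - 4*l + 3) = (l - 5)*(l - 3)*(l + 4)*(l - 1)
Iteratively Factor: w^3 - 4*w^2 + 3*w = (w - 3)*(w^2 - w) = w*(w - 3)*(w - 1)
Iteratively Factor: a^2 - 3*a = (a)*(a - 3)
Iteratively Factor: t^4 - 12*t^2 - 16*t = (t)*(t^3 - 12*t - 16) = t*(t + 2)*(t^2 - 2*t - 8) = t*(t + 2)^2*(t - 4)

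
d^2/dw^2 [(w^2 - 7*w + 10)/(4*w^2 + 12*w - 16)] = (-5*w^3 + 21*w^2 + 3*w + 31)/(w^6 + 9*w^5 + 15*w^4 - 45*w^3 - 60*w^2 + 144*w - 64)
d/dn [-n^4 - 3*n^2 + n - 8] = -4*n^3 - 6*n + 1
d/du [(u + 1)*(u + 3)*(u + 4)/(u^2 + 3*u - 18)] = (u^4 + 6*u^3 - 49*u^2 - 312*u - 378)/(u^4 + 6*u^3 - 27*u^2 - 108*u + 324)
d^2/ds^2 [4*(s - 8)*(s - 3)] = 8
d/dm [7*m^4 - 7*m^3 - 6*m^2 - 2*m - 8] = 28*m^3 - 21*m^2 - 12*m - 2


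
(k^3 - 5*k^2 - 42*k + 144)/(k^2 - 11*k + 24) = k + 6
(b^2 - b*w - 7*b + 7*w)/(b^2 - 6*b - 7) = (b - w)/(b + 1)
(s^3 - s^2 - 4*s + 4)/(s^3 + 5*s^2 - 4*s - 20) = (s - 1)/(s + 5)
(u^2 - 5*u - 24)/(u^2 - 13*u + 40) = (u + 3)/(u - 5)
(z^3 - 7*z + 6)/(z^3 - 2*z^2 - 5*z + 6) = (z^2 + z - 6)/(z^2 - z - 6)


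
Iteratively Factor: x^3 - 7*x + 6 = (x - 1)*(x^2 + x - 6) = (x - 2)*(x - 1)*(x + 3)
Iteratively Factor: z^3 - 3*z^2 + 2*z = (z - 1)*(z^2 - 2*z) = z*(z - 1)*(z - 2)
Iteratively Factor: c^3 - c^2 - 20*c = (c)*(c^2 - c - 20) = c*(c - 5)*(c + 4)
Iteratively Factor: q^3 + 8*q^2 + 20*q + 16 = (q + 2)*(q^2 + 6*q + 8) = (q + 2)*(q + 4)*(q + 2)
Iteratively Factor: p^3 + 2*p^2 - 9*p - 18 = (p + 3)*(p^2 - p - 6) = (p + 2)*(p + 3)*(p - 3)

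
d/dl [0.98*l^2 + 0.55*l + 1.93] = 1.96*l + 0.55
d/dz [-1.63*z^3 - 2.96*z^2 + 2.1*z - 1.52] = -4.89*z^2 - 5.92*z + 2.1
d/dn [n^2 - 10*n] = 2*n - 10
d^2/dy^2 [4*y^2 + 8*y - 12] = 8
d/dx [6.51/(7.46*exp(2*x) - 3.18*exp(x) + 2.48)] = (20.7018 - 97.1292*exp(x))*exp(x)/(7.46*exp(2*x) - 3.18*exp(x) + 2.48)^2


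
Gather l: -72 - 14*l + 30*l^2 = 30*l^2 - 14*l - 72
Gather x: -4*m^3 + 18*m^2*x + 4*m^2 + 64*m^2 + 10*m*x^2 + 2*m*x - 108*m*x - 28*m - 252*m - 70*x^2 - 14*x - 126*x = -4*m^3 + 68*m^2 - 280*m + x^2*(10*m - 70) + x*(18*m^2 - 106*m - 140)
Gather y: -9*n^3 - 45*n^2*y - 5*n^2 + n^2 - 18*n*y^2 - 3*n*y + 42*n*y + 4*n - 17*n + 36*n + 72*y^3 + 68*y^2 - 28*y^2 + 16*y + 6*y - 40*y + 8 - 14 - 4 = -9*n^3 - 4*n^2 + 23*n + 72*y^3 + y^2*(40 - 18*n) + y*(-45*n^2 + 39*n - 18) - 10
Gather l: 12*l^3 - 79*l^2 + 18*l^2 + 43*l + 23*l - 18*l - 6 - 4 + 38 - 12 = 12*l^3 - 61*l^2 + 48*l + 16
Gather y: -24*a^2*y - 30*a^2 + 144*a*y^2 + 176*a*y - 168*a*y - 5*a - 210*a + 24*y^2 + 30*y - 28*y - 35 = -30*a^2 - 215*a + y^2*(144*a + 24) + y*(-24*a^2 + 8*a + 2) - 35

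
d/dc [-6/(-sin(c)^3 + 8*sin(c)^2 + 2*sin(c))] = 6*(-3*cos(c) + 16/tan(c) + 2*cos(c)/sin(c)^2)/(sin(c)^2 - 8*sin(c) - 2)^2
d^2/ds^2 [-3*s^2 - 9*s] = -6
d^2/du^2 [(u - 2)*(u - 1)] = 2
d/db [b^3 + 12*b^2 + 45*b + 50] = 3*b^2 + 24*b + 45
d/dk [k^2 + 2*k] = 2*k + 2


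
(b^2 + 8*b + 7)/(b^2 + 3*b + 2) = (b + 7)/(b + 2)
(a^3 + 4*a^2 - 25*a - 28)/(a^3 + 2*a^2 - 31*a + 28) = (a + 1)/(a - 1)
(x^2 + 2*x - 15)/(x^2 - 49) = (x^2 + 2*x - 15)/(x^2 - 49)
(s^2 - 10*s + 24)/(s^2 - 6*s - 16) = (-s^2 + 10*s - 24)/(-s^2 + 6*s + 16)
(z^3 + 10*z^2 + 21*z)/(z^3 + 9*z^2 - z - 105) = z*(z + 3)/(z^2 + 2*z - 15)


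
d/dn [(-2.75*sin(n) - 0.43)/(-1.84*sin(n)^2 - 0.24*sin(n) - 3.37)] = (-5.06*sin(n)^2 - 1.5824*sin(n) + 9.1643)*cos(n)/(3.3856*sin(n)^4 + 0.8832*sin(n)^3 + 12.4592*sin(n)^2 + 1.6176*sin(n) + 11.3569)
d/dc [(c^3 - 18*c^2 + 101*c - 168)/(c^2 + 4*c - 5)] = (c^4 + 8*c^3 - 188*c^2 + 516*c + 167)/(c^4 + 8*c^3 + 6*c^2 - 40*c + 25)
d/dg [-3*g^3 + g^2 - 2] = g*(2 - 9*g)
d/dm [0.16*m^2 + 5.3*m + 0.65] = 0.32*m + 5.3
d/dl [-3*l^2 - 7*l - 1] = -6*l - 7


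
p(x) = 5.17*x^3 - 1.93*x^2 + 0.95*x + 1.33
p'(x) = 15.51*x^2 - 3.86*x + 0.95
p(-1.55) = -24.03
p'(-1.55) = 44.20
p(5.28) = 713.55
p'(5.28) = 412.96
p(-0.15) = 1.13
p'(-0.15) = 1.88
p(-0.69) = -1.94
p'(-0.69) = 11.00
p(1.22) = 9.00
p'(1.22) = 19.33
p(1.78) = 26.06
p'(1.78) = 43.22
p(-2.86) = -138.12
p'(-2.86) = 138.86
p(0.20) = 1.48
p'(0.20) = 0.80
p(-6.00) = -1190.57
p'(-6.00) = 582.47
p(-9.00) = -3932.48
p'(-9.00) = 1292.00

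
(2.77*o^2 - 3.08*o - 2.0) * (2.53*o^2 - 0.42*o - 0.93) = 7.0081*o^4 - 8.9558*o^3 - 6.3425*o^2 + 3.7044*o + 1.86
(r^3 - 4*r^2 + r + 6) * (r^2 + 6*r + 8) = r^5 + 2*r^4 - 15*r^3 - 20*r^2 + 44*r + 48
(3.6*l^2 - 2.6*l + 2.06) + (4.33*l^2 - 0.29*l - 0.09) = 7.93*l^2 - 2.89*l + 1.97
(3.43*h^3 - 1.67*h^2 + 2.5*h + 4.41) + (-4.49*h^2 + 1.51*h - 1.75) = 3.43*h^3 - 6.16*h^2 + 4.01*h + 2.66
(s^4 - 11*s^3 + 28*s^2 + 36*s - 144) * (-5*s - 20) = -5*s^5 + 35*s^4 + 80*s^3 - 740*s^2 + 2880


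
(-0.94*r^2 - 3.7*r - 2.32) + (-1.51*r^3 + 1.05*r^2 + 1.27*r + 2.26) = -1.51*r^3 + 0.11*r^2 - 2.43*r - 0.0600000000000001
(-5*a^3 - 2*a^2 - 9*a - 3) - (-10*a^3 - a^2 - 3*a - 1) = 5*a^3 - a^2 - 6*a - 2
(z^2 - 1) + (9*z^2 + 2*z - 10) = 10*z^2 + 2*z - 11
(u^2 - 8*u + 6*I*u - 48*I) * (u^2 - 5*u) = u^4 - 13*u^3 + 6*I*u^3 + 40*u^2 - 78*I*u^2 + 240*I*u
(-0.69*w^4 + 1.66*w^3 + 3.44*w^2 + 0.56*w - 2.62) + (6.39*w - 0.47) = -0.69*w^4 + 1.66*w^3 + 3.44*w^2 + 6.95*w - 3.09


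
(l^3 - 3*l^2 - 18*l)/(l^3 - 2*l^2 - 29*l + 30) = l*(l + 3)/(l^2 + 4*l - 5)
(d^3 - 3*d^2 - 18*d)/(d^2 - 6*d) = d + 3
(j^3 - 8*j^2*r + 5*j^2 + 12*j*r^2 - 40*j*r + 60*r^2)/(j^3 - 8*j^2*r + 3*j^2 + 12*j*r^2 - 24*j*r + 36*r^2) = (j + 5)/(j + 3)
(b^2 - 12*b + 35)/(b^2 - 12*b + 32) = (b^2 - 12*b + 35)/(b^2 - 12*b + 32)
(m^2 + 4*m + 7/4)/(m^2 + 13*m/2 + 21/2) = (m + 1/2)/(m + 3)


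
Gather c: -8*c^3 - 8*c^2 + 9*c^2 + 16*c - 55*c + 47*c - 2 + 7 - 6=-8*c^3 + c^2 + 8*c - 1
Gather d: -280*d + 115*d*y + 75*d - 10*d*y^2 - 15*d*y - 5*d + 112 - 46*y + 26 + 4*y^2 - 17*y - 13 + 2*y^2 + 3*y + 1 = d*(-10*y^2 + 100*y - 210) + 6*y^2 - 60*y + 126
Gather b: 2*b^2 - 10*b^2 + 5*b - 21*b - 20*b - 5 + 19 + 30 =-8*b^2 - 36*b + 44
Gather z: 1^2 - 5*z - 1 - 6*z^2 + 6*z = -6*z^2 + z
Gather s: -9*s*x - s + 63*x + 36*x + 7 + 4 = s*(-9*x - 1) + 99*x + 11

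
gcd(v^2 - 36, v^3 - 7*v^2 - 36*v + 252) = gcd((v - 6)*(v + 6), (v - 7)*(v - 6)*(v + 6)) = v^2 - 36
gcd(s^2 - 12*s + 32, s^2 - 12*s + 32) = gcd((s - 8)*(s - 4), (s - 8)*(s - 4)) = s^2 - 12*s + 32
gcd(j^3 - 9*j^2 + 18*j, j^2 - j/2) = j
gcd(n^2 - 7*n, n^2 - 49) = n - 7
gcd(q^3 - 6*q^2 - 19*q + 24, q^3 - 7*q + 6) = q^2 + 2*q - 3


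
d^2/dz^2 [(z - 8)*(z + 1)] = 2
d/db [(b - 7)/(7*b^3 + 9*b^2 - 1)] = (7*b^3 + 9*b^2 - 3*b*(b - 7)*(7*b + 6) - 1)/(7*b^3 + 9*b^2 - 1)^2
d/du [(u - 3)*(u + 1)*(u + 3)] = 3*u^2 + 2*u - 9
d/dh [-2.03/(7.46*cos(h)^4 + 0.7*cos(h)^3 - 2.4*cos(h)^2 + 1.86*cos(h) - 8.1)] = (-60.5752*cos(h)^3 - 4.263*cos(h)^2 + 9.744*cos(h) - 3.7758)*sin(h)/(7.46*cos(h)^4 + 0.7*cos(h)^3 - 2.4*cos(h)^2 + 1.86*cos(h) - 8.1)^2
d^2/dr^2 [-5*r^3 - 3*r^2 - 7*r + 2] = -30*r - 6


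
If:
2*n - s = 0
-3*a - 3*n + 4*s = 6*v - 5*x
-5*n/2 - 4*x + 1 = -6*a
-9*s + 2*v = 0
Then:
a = 139*x/201 - 98/603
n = 4*x/67 + 2/201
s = 8*x/67 + 4/201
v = 36*x/67 + 6/67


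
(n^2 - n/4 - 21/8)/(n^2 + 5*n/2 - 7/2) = (8*n^2 - 2*n - 21)/(4*(2*n^2 + 5*n - 7))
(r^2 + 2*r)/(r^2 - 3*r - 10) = r/(r - 5)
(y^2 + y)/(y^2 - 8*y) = (y + 1)/(y - 8)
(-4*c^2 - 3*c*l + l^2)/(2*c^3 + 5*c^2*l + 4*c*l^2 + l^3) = (-4*c + l)/(2*c^2 + 3*c*l + l^2)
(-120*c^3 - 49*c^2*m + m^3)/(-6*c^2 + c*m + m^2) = (40*c^2 + 3*c*m - m^2)/(2*c - m)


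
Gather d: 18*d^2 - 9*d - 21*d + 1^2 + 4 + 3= 18*d^2 - 30*d + 8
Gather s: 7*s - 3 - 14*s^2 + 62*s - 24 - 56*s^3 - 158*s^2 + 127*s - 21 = -56*s^3 - 172*s^2 + 196*s - 48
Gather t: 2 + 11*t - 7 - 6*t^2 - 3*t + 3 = -6*t^2 + 8*t - 2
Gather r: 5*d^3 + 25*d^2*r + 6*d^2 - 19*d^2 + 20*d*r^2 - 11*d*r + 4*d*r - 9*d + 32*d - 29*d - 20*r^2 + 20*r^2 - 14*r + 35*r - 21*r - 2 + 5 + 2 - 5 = 5*d^3 - 13*d^2 + 20*d*r^2 - 6*d + r*(25*d^2 - 7*d)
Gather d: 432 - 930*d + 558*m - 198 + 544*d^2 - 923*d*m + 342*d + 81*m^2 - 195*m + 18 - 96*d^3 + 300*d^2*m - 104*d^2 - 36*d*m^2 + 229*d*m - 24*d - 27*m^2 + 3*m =-96*d^3 + d^2*(300*m + 440) + d*(-36*m^2 - 694*m - 612) + 54*m^2 + 366*m + 252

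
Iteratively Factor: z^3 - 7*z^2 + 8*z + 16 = (z - 4)*(z^2 - 3*z - 4) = (z - 4)*(z + 1)*(z - 4)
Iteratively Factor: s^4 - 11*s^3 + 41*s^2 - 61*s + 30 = (s - 3)*(s^3 - 8*s^2 + 17*s - 10) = (s - 3)*(s - 2)*(s^2 - 6*s + 5) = (s - 5)*(s - 3)*(s - 2)*(s - 1)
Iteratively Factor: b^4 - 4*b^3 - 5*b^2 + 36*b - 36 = (b - 2)*(b^3 - 2*b^2 - 9*b + 18) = (b - 2)*(b + 3)*(b^2 - 5*b + 6) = (b - 3)*(b - 2)*(b + 3)*(b - 2)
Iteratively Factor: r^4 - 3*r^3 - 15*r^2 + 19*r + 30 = (r + 1)*(r^3 - 4*r^2 - 11*r + 30) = (r + 1)*(r + 3)*(r^2 - 7*r + 10) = (r - 2)*(r + 1)*(r + 3)*(r - 5)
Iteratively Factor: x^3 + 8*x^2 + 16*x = (x + 4)*(x^2 + 4*x) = (x + 4)^2*(x)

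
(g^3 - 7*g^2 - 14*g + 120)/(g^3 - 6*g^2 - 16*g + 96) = (g - 5)/(g - 4)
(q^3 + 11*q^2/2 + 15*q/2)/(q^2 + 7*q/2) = (2*q^2 + 11*q + 15)/(2*q + 7)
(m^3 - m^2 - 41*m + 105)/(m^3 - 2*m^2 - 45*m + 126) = (m - 5)/(m - 6)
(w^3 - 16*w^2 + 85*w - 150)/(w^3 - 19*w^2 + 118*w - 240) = (w - 5)/(w - 8)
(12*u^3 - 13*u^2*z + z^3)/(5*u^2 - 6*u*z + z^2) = (-12*u^2 + u*z + z^2)/(-5*u + z)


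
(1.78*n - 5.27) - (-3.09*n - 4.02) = 4.87*n - 1.25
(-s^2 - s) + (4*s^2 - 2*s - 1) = 3*s^2 - 3*s - 1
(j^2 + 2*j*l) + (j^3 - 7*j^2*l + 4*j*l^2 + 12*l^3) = j^3 - 7*j^2*l + j^2 + 4*j*l^2 + 2*j*l + 12*l^3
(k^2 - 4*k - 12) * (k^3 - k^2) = k^5 - 5*k^4 - 8*k^3 + 12*k^2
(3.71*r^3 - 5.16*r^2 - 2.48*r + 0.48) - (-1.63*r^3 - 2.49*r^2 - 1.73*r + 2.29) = 5.34*r^3 - 2.67*r^2 - 0.75*r - 1.81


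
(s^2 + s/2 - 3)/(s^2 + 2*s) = (s - 3/2)/s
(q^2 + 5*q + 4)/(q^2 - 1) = (q + 4)/(q - 1)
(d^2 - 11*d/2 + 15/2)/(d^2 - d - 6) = (d - 5/2)/(d + 2)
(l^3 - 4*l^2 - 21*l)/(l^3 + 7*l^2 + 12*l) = (l - 7)/(l + 4)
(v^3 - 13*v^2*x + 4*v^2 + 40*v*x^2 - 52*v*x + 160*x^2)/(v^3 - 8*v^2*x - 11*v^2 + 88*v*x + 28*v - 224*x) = (v^2 - 5*v*x + 4*v - 20*x)/(v^2 - 11*v + 28)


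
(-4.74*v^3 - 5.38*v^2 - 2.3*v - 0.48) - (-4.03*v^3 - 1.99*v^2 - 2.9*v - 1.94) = -0.71*v^3 - 3.39*v^2 + 0.6*v + 1.46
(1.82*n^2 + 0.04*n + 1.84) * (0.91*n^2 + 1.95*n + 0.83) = 1.6562*n^4 + 3.5854*n^3 + 3.263*n^2 + 3.6212*n + 1.5272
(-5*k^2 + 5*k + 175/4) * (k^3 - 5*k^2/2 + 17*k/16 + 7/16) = -5*k^5 + 35*k^4/2 + 415*k^3/16 - 425*k^2/4 + 3115*k/64 + 1225/64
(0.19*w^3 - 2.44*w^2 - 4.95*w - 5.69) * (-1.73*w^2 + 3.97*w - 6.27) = -0.3287*w^5 + 4.9755*w^4 - 2.3146*w^3 + 5.491*w^2 + 8.4472*w + 35.6763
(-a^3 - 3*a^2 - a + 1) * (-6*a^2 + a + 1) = 6*a^5 + 17*a^4 + 2*a^3 - 10*a^2 + 1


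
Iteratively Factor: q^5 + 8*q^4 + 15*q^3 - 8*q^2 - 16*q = (q + 4)*(q^4 + 4*q^3 - q^2 - 4*q) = (q - 1)*(q + 4)*(q^3 + 5*q^2 + 4*q) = q*(q - 1)*(q + 4)*(q^2 + 5*q + 4) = q*(q - 1)*(q + 4)^2*(q + 1)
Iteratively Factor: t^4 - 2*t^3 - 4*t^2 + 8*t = (t - 2)*(t^3 - 4*t) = (t - 2)*(t + 2)*(t^2 - 2*t) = t*(t - 2)*(t + 2)*(t - 2)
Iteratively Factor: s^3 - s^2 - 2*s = (s)*(s^2 - s - 2) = s*(s - 2)*(s + 1)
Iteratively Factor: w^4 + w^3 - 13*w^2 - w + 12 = (w - 1)*(w^3 + 2*w^2 - 11*w - 12) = (w - 3)*(w - 1)*(w^2 + 5*w + 4) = (w - 3)*(w - 1)*(w + 1)*(w + 4)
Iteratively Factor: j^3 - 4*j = (j)*(j^2 - 4) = j*(j + 2)*(j - 2)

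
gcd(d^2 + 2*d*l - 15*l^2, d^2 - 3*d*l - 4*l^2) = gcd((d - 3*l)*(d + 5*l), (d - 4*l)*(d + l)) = 1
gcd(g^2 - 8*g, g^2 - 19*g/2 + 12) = g - 8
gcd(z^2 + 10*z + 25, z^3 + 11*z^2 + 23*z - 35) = z + 5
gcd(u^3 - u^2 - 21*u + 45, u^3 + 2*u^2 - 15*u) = u^2 + 2*u - 15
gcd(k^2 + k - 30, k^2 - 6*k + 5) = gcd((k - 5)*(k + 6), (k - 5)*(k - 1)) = k - 5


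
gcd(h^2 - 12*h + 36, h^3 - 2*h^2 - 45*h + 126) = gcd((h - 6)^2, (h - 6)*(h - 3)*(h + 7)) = h - 6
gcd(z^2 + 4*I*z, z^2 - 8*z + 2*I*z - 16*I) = 1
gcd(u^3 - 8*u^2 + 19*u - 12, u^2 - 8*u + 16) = u - 4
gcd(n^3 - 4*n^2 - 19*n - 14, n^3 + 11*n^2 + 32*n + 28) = n + 2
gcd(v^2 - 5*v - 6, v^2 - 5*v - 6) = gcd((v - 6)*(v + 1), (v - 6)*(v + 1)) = v^2 - 5*v - 6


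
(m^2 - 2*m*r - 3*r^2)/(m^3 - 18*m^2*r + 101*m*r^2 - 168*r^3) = (m + r)/(m^2 - 15*m*r + 56*r^2)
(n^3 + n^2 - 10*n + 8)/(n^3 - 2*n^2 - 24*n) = (n^2 - 3*n + 2)/(n*(n - 6))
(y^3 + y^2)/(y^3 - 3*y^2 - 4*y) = y/(y - 4)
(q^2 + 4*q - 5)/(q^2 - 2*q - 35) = (q - 1)/(q - 7)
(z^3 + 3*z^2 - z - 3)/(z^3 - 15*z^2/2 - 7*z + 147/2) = 2*(z^2 - 1)/(2*z^2 - 21*z + 49)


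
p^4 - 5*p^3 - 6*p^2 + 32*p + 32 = (p - 4)^2*(p + 1)*(p + 2)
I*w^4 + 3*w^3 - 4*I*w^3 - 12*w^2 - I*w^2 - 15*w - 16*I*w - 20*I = (w - 5)*(w - 4*I)*(w + I)*(I*w + I)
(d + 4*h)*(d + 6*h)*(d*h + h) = d^3*h + 10*d^2*h^2 + d^2*h + 24*d*h^3 + 10*d*h^2 + 24*h^3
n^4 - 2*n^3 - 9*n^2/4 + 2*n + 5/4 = (n - 5/2)*(n - 1)*(n + 1/2)*(n + 1)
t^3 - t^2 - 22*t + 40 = (t - 4)*(t - 2)*(t + 5)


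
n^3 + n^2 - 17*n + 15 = (n - 3)*(n - 1)*(n + 5)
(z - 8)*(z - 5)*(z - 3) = z^3 - 16*z^2 + 79*z - 120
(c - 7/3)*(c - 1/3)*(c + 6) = c^3 + 10*c^2/3 - 137*c/9 + 14/3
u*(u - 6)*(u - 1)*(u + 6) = u^4 - u^3 - 36*u^2 + 36*u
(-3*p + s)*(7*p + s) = -21*p^2 + 4*p*s + s^2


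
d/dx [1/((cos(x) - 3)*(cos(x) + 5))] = 2*(cos(x) + 1)*sin(x)/((cos(x) - 3)^2*(cos(x) + 5)^2)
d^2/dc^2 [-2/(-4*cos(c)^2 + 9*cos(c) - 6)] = 2*(64*sin(c)^4 - 17*sin(c)^2 + 189*cos(c) - 27*cos(3*c) - 161)/(4*sin(c)^2 + 9*cos(c) - 10)^3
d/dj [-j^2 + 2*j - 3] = 2 - 2*j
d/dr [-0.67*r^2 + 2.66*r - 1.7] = 2.66 - 1.34*r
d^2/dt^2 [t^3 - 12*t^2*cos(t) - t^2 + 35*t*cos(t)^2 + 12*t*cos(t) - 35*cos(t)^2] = 12*t^2*cos(t) + 48*t*sin(t) - 12*t*cos(t) - 70*t*cos(2*t) + 6*t - 24*sqrt(2)*sin(t + pi/4) + 70*sqrt(2)*cos(2*t + pi/4) - 2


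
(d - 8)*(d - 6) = d^2 - 14*d + 48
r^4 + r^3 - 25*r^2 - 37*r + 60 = (r - 5)*(r - 1)*(r + 3)*(r + 4)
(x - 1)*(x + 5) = x^2 + 4*x - 5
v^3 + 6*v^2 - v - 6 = (v - 1)*(v + 1)*(v + 6)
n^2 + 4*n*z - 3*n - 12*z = (n - 3)*(n + 4*z)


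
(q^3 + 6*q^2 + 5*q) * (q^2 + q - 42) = q^5 + 7*q^4 - 31*q^3 - 247*q^2 - 210*q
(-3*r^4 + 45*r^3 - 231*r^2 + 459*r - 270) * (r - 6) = -3*r^5 + 63*r^4 - 501*r^3 + 1845*r^2 - 3024*r + 1620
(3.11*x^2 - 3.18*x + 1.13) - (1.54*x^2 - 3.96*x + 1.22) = 1.57*x^2 + 0.78*x - 0.0900000000000001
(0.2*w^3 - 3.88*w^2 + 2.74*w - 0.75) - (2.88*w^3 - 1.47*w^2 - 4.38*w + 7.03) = -2.68*w^3 - 2.41*w^2 + 7.12*w - 7.78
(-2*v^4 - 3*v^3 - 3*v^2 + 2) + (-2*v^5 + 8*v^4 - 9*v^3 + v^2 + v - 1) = -2*v^5 + 6*v^4 - 12*v^3 - 2*v^2 + v + 1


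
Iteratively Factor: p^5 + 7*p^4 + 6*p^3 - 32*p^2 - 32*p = (p + 1)*(p^4 + 6*p^3 - 32*p) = (p + 1)*(p + 4)*(p^3 + 2*p^2 - 8*p) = (p - 2)*(p + 1)*(p + 4)*(p^2 + 4*p) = p*(p - 2)*(p + 1)*(p + 4)*(p + 4)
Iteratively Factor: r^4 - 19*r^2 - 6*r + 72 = (r - 4)*(r^3 + 4*r^2 - 3*r - 18) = (r - 4)*(r + 3)*(r^2 + r - 6) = (r - 4)*(r - 2)*(r + 3)*(r + 3)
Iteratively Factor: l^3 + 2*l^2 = (l)*(l^2 + 2*l) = l^2*(l + 2)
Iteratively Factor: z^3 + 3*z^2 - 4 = (z - 1)*(z^2 + 4*z + 4) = (z - 1)*(z + 2)*(z + 2)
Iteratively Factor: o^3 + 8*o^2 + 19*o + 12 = (o + 3)*(o^2 + 5*o + 4) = (o + 3)*(o + 4)*(o + 1)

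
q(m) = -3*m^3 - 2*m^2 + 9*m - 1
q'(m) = -9*m^2 - 4*m + 9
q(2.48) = -36.74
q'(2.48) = -56.27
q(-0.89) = -8.48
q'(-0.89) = 5.43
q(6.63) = -903.55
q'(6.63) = -413.13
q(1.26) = 1.16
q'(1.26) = -10.33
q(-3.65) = 85.39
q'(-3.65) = -96.30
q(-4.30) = 161.84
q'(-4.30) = -140.21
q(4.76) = -327.03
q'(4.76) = -213.96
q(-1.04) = -9.15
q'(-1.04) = 3.43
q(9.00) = -2269.00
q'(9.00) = -756.00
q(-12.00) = 4787.00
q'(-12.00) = -1239.00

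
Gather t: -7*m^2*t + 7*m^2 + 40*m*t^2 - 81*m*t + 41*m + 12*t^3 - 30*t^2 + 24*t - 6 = 7*m^2 + 41*m + 12*t^3 + t^2*(40*m - 30) + t*(-7*m^2 - 81*m + 24) - 6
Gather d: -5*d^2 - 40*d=-5*d^2 - 40*d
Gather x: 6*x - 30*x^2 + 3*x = -30*x^2 + 9*x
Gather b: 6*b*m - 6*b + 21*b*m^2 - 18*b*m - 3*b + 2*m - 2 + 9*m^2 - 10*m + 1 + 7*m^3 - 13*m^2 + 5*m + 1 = b*(21*m^2 - 12*m - 9) + 7*m^3 - 4*m^2 - 3*m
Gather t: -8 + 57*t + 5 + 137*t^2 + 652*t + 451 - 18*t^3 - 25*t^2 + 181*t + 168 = -18*t^3 + 112*t^2 + 890*t + 616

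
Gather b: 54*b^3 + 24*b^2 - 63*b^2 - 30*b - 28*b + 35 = 54*b^3 - 39*b^2 - 58*b + 35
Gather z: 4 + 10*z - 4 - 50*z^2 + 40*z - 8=-50*z^2 + 50*z - 8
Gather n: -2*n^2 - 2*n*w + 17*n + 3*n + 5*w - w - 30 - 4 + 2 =-2*n^2 + n*(20 - 2*w) + 4*w - 32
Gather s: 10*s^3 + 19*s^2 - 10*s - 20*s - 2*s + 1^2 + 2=10*s^3 + 19*s^2 - 32*s + 3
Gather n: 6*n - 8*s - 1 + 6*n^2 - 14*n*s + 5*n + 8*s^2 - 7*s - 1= 6*n^2 + n*(11 - 14*s) + 8*s^2 - 15*s - 2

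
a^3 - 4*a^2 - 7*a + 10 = (a - 5)*(a - 1)*(a + 2)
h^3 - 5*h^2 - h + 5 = (h - 5)*(h - 1)*(h + 1)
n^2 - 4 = (n - 2)*(n + 2)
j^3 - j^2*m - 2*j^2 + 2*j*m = j*(j - 2)*(j - m)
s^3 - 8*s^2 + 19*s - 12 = (s - 4)*(s - 3)*(s - 1)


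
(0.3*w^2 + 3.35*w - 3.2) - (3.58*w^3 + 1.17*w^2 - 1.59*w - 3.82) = -3.58*w^3 - 0.87*w^2 + 4.94*w + 0.62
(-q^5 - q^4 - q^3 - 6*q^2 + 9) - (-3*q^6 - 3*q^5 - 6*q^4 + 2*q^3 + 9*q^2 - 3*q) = 3*q^6 + 2*q^5 + 5*q^4 - 3*q^3 - 15*q^2 + 3*q + 9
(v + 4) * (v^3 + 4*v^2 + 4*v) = v^4 + 8*v^3 + 20*v^2 + 16*v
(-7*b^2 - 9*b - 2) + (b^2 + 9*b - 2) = -6*b^2 - 4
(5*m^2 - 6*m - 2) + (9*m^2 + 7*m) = 14*m^2 + m - 2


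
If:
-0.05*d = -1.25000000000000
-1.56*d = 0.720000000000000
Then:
No Solution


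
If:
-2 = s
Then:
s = -2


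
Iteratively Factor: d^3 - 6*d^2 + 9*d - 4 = (d - 1)*(d^2 - 5*d + 4) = (d - 1)^2*(d - 4)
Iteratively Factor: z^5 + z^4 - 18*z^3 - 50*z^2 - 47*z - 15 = (z + 1)*(z^4 - 18*z^2 - 32*z - 15) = (z - 5)*(z + 1)*(z^3 + 5*z^2 + 7*z + 3) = (z - 5)*(z + 1)*(z + 3)*(z^2 + 2*z + 1) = (z - 5)*(z + 1)^2*(z + 3)*(z + 1)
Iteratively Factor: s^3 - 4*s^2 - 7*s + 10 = (s + 2)*(s^2 - 6*s + 5) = (s - 5)*(s + 2)*(s - 1)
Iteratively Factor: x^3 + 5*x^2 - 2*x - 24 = (x - 2)*(x^2 + 7*x + 12) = (x - 2)*(x + 3)*(x + 4)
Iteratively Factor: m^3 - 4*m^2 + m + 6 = (m - 2)*(m^2 - 2*m - 3) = (m - 3)*(m - 2)*(m + 1)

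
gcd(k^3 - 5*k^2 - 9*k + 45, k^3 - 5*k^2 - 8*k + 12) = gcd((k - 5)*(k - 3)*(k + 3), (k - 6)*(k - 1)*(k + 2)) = 1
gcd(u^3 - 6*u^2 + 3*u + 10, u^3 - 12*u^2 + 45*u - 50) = u^2 - 7*u + 10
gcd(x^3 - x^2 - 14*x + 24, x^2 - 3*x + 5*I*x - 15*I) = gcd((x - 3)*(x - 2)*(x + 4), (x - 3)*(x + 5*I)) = x - 3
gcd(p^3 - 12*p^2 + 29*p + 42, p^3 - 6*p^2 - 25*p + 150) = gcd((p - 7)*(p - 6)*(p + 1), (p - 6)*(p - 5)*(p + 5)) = p - 6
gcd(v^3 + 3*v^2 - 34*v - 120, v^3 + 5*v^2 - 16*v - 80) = v^2 + 9*v + 20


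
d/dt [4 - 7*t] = -7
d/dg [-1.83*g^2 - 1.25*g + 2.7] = -3.66*g - 1.25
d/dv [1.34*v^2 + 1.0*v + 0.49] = 2.68*v + 1.0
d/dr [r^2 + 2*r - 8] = 2*r + 2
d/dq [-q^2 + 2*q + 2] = 2 - 2*q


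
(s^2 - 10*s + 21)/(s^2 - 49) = (s - 3)/(s + 7)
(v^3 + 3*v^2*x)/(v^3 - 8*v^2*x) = (v + 3*x)/(v - 8*x)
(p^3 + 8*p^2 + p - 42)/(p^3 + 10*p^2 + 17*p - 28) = (p^2 + p - 6)/(p^2 + 3*p - 4)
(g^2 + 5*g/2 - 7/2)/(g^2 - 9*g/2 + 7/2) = (2*g + 7)/(2*g - 7)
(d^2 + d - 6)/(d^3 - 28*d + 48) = (d + 3)/(d^2 + 2*d - 24)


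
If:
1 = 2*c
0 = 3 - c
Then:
No Solution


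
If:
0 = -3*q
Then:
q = 0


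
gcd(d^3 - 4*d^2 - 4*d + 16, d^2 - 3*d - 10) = d + 2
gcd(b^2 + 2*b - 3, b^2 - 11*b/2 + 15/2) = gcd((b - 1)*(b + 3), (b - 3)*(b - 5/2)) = 1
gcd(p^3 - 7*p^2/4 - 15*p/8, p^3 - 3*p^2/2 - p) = p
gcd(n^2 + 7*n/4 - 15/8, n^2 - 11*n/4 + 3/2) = n - 3/4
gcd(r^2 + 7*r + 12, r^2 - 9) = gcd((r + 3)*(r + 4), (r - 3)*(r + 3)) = r + 3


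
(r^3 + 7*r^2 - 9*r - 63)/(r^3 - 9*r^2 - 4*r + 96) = (r^2 + 4*r - 21)/(r^2 - 12*r + 32)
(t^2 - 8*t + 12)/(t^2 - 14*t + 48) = (t - 2)/(t - 8)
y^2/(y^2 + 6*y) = y/(y + 6)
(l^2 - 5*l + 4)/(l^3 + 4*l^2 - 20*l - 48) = (l - 1)/(l^2 + 8*l + 12)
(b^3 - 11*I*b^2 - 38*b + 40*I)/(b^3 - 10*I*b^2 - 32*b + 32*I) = (b - 5*I)/(b - 4*I)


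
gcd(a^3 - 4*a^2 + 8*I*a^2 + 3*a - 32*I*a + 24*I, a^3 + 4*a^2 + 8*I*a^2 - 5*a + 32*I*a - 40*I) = a^2 + a*(-1 + 8*I) - 8*I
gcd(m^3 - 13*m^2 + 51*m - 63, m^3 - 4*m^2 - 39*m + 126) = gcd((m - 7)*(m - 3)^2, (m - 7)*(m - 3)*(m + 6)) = m^2 - 10*m + 21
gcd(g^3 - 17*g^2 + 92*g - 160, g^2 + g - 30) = g - 5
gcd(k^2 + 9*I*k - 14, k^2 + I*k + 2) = k + 2*I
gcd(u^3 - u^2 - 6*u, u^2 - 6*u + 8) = 1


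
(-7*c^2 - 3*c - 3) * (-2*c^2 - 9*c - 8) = 14*c^4 + 69*c^3 + 89*c^2 + 51*c + 24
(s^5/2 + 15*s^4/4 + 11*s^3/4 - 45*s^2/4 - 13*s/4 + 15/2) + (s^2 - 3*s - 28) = s^5/2 + 15*s^4/4 + 11*s^3/4 - 41*s^2/4 - 25*s/4 - 41/2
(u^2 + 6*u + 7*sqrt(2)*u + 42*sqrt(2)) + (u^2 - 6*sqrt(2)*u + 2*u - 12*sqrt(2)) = 2*u^2 + sqrt(2)*u + 8*u + 30*sqrt(2)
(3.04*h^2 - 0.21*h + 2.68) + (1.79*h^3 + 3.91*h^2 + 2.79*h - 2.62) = 1.79*h^3 + 6.95*h^2 + 2.58*h + 0.0600000000000001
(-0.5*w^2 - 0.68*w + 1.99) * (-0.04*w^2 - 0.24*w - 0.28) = 0.02*w^4 + 0.1472*w^3 + 0.2236*w^2 - 0.2872*w - 0.5572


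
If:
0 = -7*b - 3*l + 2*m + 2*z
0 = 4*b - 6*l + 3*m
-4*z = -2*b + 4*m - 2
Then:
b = 6*z/35 + 1/35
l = 29/105 - 12*z/35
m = 18/35 - 32*z/35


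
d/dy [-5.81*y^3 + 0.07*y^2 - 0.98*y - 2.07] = -17.43*y^2 + 0.14*y - 0.98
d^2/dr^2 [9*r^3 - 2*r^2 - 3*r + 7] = 54*r - 4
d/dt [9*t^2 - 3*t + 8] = 18*t - 3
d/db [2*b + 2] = 2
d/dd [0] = 0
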